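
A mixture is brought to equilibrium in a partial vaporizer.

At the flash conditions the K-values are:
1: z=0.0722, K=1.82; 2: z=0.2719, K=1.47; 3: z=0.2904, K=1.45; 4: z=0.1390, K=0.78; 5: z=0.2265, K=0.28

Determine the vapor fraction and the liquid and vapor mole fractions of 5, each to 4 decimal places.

Rachford–Rice: g(ψ) = Σ zᵢ(Kᵢ−1)/(1+ψ(Kᵢ−1)) = 0.
g(0) = ΣzᵢKᵢ − 1 = 0.1240 and g(1) = 1 − Σzᵢ/Kᵢ = -0.4120, so a root lies in (0, 1).
Newton iteration, ψ⁰ = 0.66:
  ψ = 0.6600: g = -0.10981, g' = -0.5259 → ψ = 0.4512
  ψ = 0.4512: g = -0.01823, g' = -0.3733 → ψ = 0.4024
  ψ = 0.4024: g = -0.00051, g' = -0.3529 → ψ = 0.4009
Converged at ψ = 0.4009.
Compositions from xᵢ = zᵢ/(1+ψ(Kᵢ−1)), yᵢ = Kᵢxᵢ:
  1: x = 0.0543, y = 0.0989
  2: x = 0.2288, y = 0.3363
  3: x = 0.2460, y = 0.3567
  4: x = 0.1524, y = 0.1189
  5: x = 0.3184, y = 0.0892

ψ = 0.4009, x_5 = 0.3184, y_5 = 0.0892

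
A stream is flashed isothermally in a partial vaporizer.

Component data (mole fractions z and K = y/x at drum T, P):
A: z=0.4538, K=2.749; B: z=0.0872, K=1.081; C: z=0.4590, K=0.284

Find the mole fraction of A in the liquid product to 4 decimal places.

Material balance + equilibrium reduce to Σ zᵢ(Kᵢ−1)/(1+ψ(Kᵢ−1)) = 0.
Check two-phase: ΣzᵢKᵢ = 1.4721 > 1 and Σzᵢ/Kᵢ = 1.8619 > 1, so g(0) = 0.4721 > 0 and g(1) = -0.8619 < 0.
Iterate (Newton) starting at ψ = 0.52:
  ψ = 0.5200: g = -0.10115, g' = -0.9785 → ψ = 0.4166
  ψ = 0.4166: g = -0.00240, g' = -0.9430 → ψ = 0.4141
Converged at ψ = 0.4141.
Compositions from xᵢ = zᵢ/(1+ψ(Kᵢ−1)), yᵢ = Kᵢxᵢ:
  A: x = 0.2632, y = 0.7235
  B: x = 0.0844, y = 0.0912
  C: x = 0.6524, y = 0.1853

x_A = 0.2632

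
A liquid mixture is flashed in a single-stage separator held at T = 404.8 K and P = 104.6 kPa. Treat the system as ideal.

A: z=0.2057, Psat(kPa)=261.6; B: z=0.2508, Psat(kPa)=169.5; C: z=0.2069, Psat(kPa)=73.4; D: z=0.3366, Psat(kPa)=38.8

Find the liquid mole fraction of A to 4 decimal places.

Raoult's law: Kᵢ = Pᵢˢᵃᵗ/P = Pᵢˢᵃᵗ/104.6.
  K_A = 261.6/104.6 = 2.500956, K_B = 169.5/104.6 = 1.620459, K_C = 73.4/104.6 = 0.701721, K_D = 38.8/104.6 = 0.370937
Let β = V/F and solve Σ zᵢ(Kᵢ−1)/(1+β(Kᵢ−1)) = 0.
g(0) = ΣzᵢKᵢ − 1 = 0.1909 and g(1) = 1 − Σzᵢ/Kᵢ = -0.4393, so a root lies in (0, 1).
Newton iteration, β⁰ = 0.5:
  β = 0.5000: g = -0.08629, g' = -0.5164 → β = 0.3329
  β = 0.3329: g = -0.00150, g' = -0.5082 → β = 0.3299
Converged at β = 0.3300.
Compositions from xᵢ = zᵢ/(1+β(Kᵢ−1)), yᵢ = Kᵢxᵢ:
  A: x = 0.1376, y = 0.3441
  B: x = 0.2082, y = 0.3373
  C: x = 0.2295, y = 0.1610
  D: x = 0.4248, y = 0.1576

x_A = 0.1376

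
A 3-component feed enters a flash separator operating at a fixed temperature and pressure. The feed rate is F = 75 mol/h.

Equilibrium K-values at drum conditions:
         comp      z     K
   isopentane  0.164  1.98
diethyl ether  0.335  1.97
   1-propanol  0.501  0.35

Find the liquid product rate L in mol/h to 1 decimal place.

Material balance + equilibrium reduce to Σ zᵢ(Kᵢ−1)/(1+β(Kᵢ−1)) = 0.
g(0) = ΣzᵢKᵢ − 1 = 0.160 and g(1) = 1 − Σzᵢ/Kᵢ = -0.684, so a root lies in (0, 1).
Iterate (Newton) starting at β = 0.5:
  β = 0.500: g = -0.1558, g' = -0.678 → β = 0.270
  β = 0.270: g = -0.0106, g' = -0.608 → β = 0.253
Converged at β = 0.253.
Then V = β·F = 0.2529·75 = 19.0 mol/h and L = F − V = 56.0 mol/h.

L = 56.0 mol/h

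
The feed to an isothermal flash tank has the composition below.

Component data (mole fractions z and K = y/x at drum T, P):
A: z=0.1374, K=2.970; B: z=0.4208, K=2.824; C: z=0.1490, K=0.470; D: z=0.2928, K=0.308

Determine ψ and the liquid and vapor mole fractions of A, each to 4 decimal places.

ψ = 0.6301, x_A = 0.0613, y_A = 0.1821

Let ψ = V/F and solve Σ zᵢ(Kᵢ−1)/(1+ψ(Kᵢ−1)) = 0.
g(0) = ΣzᵢKᵢ − 1 = 0.7566 and g(1) = 1 − Σzᵢ/Kᵢ = -0.4629, so a root lies in (0, 1).
Newton iteration, ψ⁰ = 0.5:
  ψ = 0.5000: g = 0.12054, g' = -0.9236 → ψ = 0.6305
  ψ = 0.6305: g = -0.00035, g' = -0.9446 → ψ = 0.6301
Converged at ψ = 0.6301.
Compositions from xᵢ = zᵢ/(1+ψ(Kᵢ−1)), yᵢ = Kᵢxᵢ:
  A: x = 0.0613, y = 0.1821
  B: x = 0.1958, y = 0.5529
  C: x = 0.2237, y = 0.1051
  D: x = 0.5192, y = 0.1599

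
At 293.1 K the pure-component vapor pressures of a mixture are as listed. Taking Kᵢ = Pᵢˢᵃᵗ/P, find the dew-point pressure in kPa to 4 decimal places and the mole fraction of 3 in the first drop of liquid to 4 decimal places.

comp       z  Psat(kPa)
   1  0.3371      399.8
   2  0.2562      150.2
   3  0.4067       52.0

At the dew point ψ → 1, so Σzᵢ/Kᵢ = 1 with Kᵢ = Pᵢˢᵃᵗ/P ⇒ 1/P = Σzᵢ/Pᵢˢᵃᵗ.
1/P = 0.3371/399.8 + 0.2562/150.2 + 0.4067/52.0 = 0.0103701 ⇒ P = 96.4315 kPa
xᵢ = zᵢP/Pᵢˢᵃᵗ ⇒ x_3 = 0.4067·96.4315/52.0 = 0.7542

Pdew = 96.4315 kPa, x_3 = 0.7542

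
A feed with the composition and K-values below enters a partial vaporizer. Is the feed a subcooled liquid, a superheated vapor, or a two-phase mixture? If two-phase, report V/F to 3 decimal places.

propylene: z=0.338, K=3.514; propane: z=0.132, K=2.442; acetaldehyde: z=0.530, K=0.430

ΣzᵢKᵢ = 1.738; Σzᵢ/Kᵢ = 1.383.
Both exceed 1, so a two-phase solution exists.
Newton iteration, ψ⁰ = 0.5:
  ψ = 0.500: g = 0.0646, g' = -0.849 → ψ = 0.576
  ψ = 0.576: g = 0.0013, g' = -0.820 → ψ = 0.578
Converged at ψ = 0.578.

two-phase, V/F = 0.578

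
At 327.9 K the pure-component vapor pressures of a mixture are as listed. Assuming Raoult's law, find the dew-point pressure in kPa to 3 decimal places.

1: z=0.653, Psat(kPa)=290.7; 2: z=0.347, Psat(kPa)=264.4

Pdew = 281.001 kPa

At the dew point ψ → 1, so Σzᵢ/Kᵢ = 1 with Kᵢ = Pᵢˢᵃᵗ/P ⇒ 1/P = Σzᵢ/Pᵢˢᵃᵗ.
1/P = 0.653/290.7 + 0.347/264.4 = 0.003559 ⇒ P = 281.001 kPa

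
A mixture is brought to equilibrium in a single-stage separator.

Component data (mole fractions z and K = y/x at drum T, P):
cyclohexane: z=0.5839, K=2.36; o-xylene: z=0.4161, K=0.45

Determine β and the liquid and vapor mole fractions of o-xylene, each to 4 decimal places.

β = 0.7557, x_o-xylene = 0.7120, y_o-xylene = 0.3204

Let β = V/F and solve Σ zᵢ(Kᵢ−1)/(1+β(Kᵢ−1)) = 0.
g(0) = ΣzᵢKᵢ − 1 = 0.5652 and g(1) = 1 − Σzᵢ/Kᵢ = -0.1721, so a root lies in (0, 1).
Iterate (Newton) starting at β = 0.5:
  β = 0.5000: g = 0.15702, g' = -0.6221 → β = 0.7524
  β = 0.7524: g = 0.00207, g' = -0.6301 → β = 0.7557
Converged at β = 0.7557.
Compositions from xᵢ = zᵢ/(1+β(Kᵢ−1)), yᵢ = Kᵢxᵢ:
  cyclohexane: x = 0.2880, y = 0.6796
  o-xylene: x = 0.7120, y = 0.3204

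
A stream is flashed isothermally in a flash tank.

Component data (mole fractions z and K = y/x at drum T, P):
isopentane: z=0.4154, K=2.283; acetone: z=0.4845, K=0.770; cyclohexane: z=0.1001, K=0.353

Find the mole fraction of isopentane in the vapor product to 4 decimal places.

Newton iteration, ψ⁰ = 0.5:
  ψ = 0.5000: g = 0.10303, g' = -0.3781 → ψ = 0.7725
  ψ = 0.7725: g = 0.00267, g' = -0.3779 → ψ = 0.7796
Converged at ψ = 0.7796.
Compositions from xᵢ = zᵢ/(1+ψ(Kᵢ−1)), yᵢ = Kᵢxᵢ:
  isopentane: x = 0.2077, y = 0.4741
  acetone: x = 0.5903, y = 0.4546
  cyclohexane: x = 0.2020, y = 0.0713

y_isopentane = 0.4741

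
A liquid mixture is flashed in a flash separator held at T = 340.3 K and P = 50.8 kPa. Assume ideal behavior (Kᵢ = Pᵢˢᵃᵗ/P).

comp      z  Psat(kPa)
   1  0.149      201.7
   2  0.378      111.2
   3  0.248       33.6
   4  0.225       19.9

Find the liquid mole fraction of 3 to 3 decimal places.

Raoult's law: Kᵢ = Pᵢˢᵃᵗ/P = Pᵢˢᵃᵗ/50.8.
  K_1 = 201.7/50.8 = 3.97047, K_2 = 111.2/50.8 = 2.18898, K_3 = 33.6/50.8 = 0.66142, K_4 = 19.9/50.8 = 0.39173
Rachford–Rice: g(ψ) = Σ zᵢ(Kᵢ−1)/(1+ψ(Kᵢ−1)) = 0.
g(0) = ΣzᵢKᵢ − 1 = 0.671 and g(1) = 1 − Σzᵢ/Kᵢ = -0.160, so a root lies in (0, 1).
Newton iteration, ψ⁰ = 0.57:
  ψ = 0.570: g = 0.1187, g' = -0.610 → ψ = 0.765
  ψ = 0.765: g = 0.0016, g' = -0.612 → ψ = 0.767
Converged at ψ = 0.767.
Compositions from xᵢ = zᵢ/(1+ψ(Kᵢ−1)), yᵢ = Kᵢxᵢ:
  1: x = 0.045, y = 0.180
  2: x = 0.198, y = 0.433
  3: x = 0.335, y = 0.222
  4: x = 0.422, y = 0.165

x_3 = 0.335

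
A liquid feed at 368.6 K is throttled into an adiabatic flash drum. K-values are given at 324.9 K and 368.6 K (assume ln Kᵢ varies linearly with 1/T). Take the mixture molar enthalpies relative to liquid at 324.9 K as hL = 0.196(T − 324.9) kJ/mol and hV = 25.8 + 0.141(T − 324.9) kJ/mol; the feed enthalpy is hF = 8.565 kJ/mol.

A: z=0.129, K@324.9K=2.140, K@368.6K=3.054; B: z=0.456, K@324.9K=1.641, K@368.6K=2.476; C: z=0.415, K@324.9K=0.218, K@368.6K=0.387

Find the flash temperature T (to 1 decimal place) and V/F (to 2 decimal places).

Adiabatic flash: solve Rachford–Rice at each trial T, then check hF = ψ·hV(T) + (1−ψ)·hL(T).
  T = 324.9 K: K = (2.140, 1.641, 0.218), RR gives ψ = 0.190, H_out = 4.914 kJ/mol
  T = 368.6 K: K = (3.054, 2.476, 0.387), RR gives ψ = 0.693, H_out = 24.773 kJ/mol
  T = 346.8 K: K = (2.586, 2.043, 0.296), RR gives ψ = 0.470, H_out = 15.843 kJ/mol
  T = 335.9 K: K = (2.361, 1.838, 0.255), RR gives ψ = 0.345, H_out = 10.856 kJ/mol
  T = 330.4 K: K = (2.250, 1.739, 0.236), RR gives ψ = 0.273, H_out = 8.041 kJ/mol
  T = 333.1 K: K = (2.304, 1.787, 0.246), RR gives ψ = 0.310, H_out = 9.455 kJ/mol
  T = 331.8 K: K = (2.278, 1.764, 0.241), RR gives ψ = 0.292, H_out = 8.783 kJ/mol
Linear interpolation between T = 330.4 (H_out = 8.041) and T = 331.8 (H_out = 8.783) on hF = 8.565 gives T ≈ 331.4 K, at which ψ = 0.29.

T = 331.4 K, V/F = 0.29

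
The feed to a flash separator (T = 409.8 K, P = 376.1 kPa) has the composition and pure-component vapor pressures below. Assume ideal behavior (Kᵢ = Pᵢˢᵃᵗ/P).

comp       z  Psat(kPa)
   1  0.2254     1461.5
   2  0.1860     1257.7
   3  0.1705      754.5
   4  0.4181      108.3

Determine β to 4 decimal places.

Raoult's law: Kᵢ = Pᵢˢᵃᵗ/P = Pᵢˢᵃᵗ/376.1.
  K_1 = 1461.5/376.1 = 3.885935, K_2 = 1257.7/376.1 = 3.344057, K_3 = 754.5/376.1 = 2.006115, K_4 = 108.3/376.1 = 0.287955
Rachford–Rice: g(β) = Σ zᵢ(Kᵢ−1)/(1+β(Kᵢ−1)) = 0.
g(0) = ΣzᵢKᵢ − 1 = 0.9603 and g(1) = 1 − Σzᵢ/Kᵢ = -0.6506, so a root lies in (0, 1).
Newton iteration, β⁰ = 0.43:
  β = 0.4300: g = 0.19807, g' = -1.1517 → β = 0.6020
  β = 0.6020: g = 0.00427, g' = -1.1426 → β = 0.6057
Converged at β = 0.6057.

β = 0.6057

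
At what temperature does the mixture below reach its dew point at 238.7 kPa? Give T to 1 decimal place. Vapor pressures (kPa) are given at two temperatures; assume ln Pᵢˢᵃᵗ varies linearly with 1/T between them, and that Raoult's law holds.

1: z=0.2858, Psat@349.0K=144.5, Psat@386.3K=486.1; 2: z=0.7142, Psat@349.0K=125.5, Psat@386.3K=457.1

Dew-point temperature: Σzᵢ·P/Pᵢˢᵃᵗ(T) = 1. Interpolate ln Pᵢˢᵃᵗ = aᵢ + bᵢ/T.
  T = 349.0 K: ΣzᵢP/Pᵢˢᵃᵗ = 1.8305
  T = 386.3 K: ΣzᵢP/Pᵢˢᵃᵗ = 0.5133
  T = 367.6 K: ΣzᵢP/Pᵢˢᵃᵗ = 0.9400
  T = 358.3 K: ΣzᵢP/Pᵢˢᵃᵗ = 1.3004
  T = 363.0 K: ΣzᵢP/Pᵢˢᵃᵗ = 1.1014
  T = 365.3 K: ΣzᵢP/Pᵢˢᵃᵗ = 1.0170
Interpolating between 365.3 K and 367.6 K gives T ≈ 365.8 K.

T = 365.8 K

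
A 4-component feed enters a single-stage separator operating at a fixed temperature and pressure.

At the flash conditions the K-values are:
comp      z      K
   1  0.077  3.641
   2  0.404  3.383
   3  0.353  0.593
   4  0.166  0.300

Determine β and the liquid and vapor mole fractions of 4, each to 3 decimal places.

Newton iteration, β⁰ = 0.48:
  β = 0.480: g = 0.1852, g' = -0.878 → β = 0.691
  β = 0.691: g = 0.0109, g' = -0.813 → β = 0.704
Converged at β = 0.704.
Compositions from xᵢ = zᵢ/(1+β(Kᵢ−1)), yᵢ = Kᵢxᵢ:
  1: x = 0.027, y = 0.098
  2: x = 0.151, y = 0.510
  3: x = 0.495, y = 0.293
  4: x = 0.327, y = 0.098

β = 0.704, x_4 = 0.327, y_4 = 0.098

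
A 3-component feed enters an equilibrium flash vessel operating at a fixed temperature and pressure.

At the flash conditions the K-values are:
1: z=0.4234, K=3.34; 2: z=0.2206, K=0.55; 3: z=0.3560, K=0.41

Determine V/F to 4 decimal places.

Material balance + equilibrium reduce to Σ zᵢ(Kᵢ−1)/(1+V/F(Kᵢ−1)) = 0.
Feasibility: ΣzᵢKᵢ = 1.6814, Σzᵢ/Kᵢ = 1.3962 — both > 1, two phases present.
Newton–Raphson from V/F = 0.6:
  V/F = 0.6000: g = -0.04900, g' = -0.7819 → V/F = 0.5373
  V/F = 0.5373: g = 0.00043, g' = -0.7983 → V/F = 0.5379
Converged at V/F = 0.5379.

V/F = 0.5379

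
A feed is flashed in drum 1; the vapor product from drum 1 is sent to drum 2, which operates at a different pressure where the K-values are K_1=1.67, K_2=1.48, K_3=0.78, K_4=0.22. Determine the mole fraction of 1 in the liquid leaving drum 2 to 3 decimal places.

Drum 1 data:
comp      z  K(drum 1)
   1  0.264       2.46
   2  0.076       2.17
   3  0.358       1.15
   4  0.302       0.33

x_1 (drum 2) = 0.304

Drum 1:
Newton iteration, ψ₁⁰ = 0.5:
  ψ₁ = 0.500: g = 0.0246, g' = -0.543 → ψ₁ = 0.545
Converged at ψ₁ = 0.545.
Drum-1 compositions:
  1: x = 0.147, y = 0.362
  2: x = 0.046, y = 0.101
  3: x = 0.331, y = 0.381
  4: x = 0.476, y = 0.157
Drum-2 feed = drum-1 vapor: z₂ = (0.3617, 0.1007, 0.3806, 0.1569).
Drum 2:
Let ψ₂ = V/F and solve Σ zᵢ(Kᵢ−1)/(1+ψ₂(Kᵢ−1)) = 0.
Check two-phase: ΣzᵢKᵢ = 1.085 > 1 and Σzᵢ/Kᵢ = 1.486 > 1, so g(0) = 0.085 > 0 and g(1) = -0.486 < 0.
Newton iteration, ψ₂⁰ = 0.5:
  ψ₂ = 0.500: g = -0.0742, g' = -0.386 → ψ₂ = 0.308
  ψ₂ = 0.308: g = -0.0078, g' = -0.316 → ψ₂ = 0.283
Converged at ψ₂ = 0.283.
  1: x = 0.304, y = 0.508
  2: x = 0.089, y = 0.131
  3: x = 0.406, y = 0.317
  4: x = 0.201, y = 0.044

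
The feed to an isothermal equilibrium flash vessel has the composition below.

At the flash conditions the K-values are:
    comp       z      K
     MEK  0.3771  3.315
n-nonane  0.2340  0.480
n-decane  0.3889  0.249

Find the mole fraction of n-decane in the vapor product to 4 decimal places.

Material balance + equilibrium reduce to Σ zᵢ(Kᵢ−1)/(1+ψ(Kᵢ−1)) = 0.
Check two-phase: ΣzᵢKᵢ = 1.4592 > 1 and Σzᵢ/Kᵢ = 2.1631 > 1, so g(0) = 0.4592 > 0 and g(1) = -1.1631 < 0.
Newton iteration, ψ⁰ = 0.6:
  ψ = 0.6000: g = -0.34305, g' = -1.2144 → ψ = 0.3175
  ψ = 0.3175: g = -0.02613, g' = -1.1403 → ψ = 0.2946
  ψ = 0.2946: g = 0.00026, g' = -1.1642 → ψ = 0.2948
Converged at ψ = 0.2948.
Compositions from xᵢ = zᵢ/(1+ψ(Kᵢ−1)), yᵢ = Kᵢxᵢ:
  MEK: x = 0.2241, y = 0.7430
  n-nonane: x = 0.2764, y = 0.1327
  n-decane: x = 0.4995, y = 0.1244

y_n-decane = 0.1244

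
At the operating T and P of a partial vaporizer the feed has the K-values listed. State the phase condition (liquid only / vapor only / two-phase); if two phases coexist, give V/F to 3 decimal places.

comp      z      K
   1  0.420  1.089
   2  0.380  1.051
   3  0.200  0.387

liquid only

ΣzᵢKᵢ = 0.934; Σzᵢ/Kᵢ = 1.264.
Since ΣzᵢKᵢ < 1 the mixture is below its bubble point — single liquid phase.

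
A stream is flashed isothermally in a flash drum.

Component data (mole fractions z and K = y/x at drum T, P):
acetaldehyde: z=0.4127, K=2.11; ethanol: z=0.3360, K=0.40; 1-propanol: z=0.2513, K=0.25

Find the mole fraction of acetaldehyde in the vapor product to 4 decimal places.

Material balance + equilibrium reduce to Σ zᵢ(Kᵢ−1)/(1+V/F(Kᵢ−1)) = 0.
g(0) = ΣzᵢKᵢ − 1 = 0.0680 and g(1) = 1 − Σzᵢ/Kᵢ = -1.0408, so a root lies in (0, 1).
Newton iteration, V/F⁰ = 0.5:
  V/F = 0.5000: g = -0.29496, g' = -0.8190 → V/F = 0.1399
  V/F = 0.1399: g = -0.03409, g' = -0.7016 → V/F = 0.0913
  V/F = 0.0913: g = 0.00036, g' = -0.7175 → V/F = 0.0918
Converged at V/F = 0.0918.
Compositions from xᵢ = zᵢ/(1+V/F(Kᵢ−1)), yᵢ = Kᵢxᵢ:
  acetaldehyde: x = 0.3746, y = 0.7903
  ethanol: x = 0.3556, y = 0.1422
  1-propanol: x = 0.2699, y = 0.0675

y_acetaldehyde = 0.7903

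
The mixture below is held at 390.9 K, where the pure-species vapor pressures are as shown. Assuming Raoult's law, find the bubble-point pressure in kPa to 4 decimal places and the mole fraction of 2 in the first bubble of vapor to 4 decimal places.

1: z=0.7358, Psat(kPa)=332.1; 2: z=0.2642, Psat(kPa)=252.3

Pbub = 311.0168 kPa, y_2 = 0.2143

At the bubble point ψ → 0, so ΣzᵢKᵢ = 1 with Kᵢ = Pᵢˢᵃᵗ/P ⇒ P = ΣzᵢPᵢˢᵃᵗ.
P = 0.7358·332.1 + 0.2642·252.3 = 311.0168 kPa
yᵢ = zᵢPᵢˢᵃᵗ/P ⇒ y_2 = 0.2642·252.3/311.0168 = 0.2143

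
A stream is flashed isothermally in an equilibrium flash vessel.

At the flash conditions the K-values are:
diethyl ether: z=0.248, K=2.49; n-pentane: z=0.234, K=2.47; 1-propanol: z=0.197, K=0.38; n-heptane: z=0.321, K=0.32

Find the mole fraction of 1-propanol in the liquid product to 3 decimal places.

Rachford–Rice: g(ψ) = Σ zᵢ(Kᵢ−1)/(1+ψ(Kᵢ−1)) = 0.
Check two-phase: ΣzᵢKᵢ = 1.373 > 1 and Σzᵢ/Kᵢ = 1.716 > 1, so g(0) = 0.373 > 0 and g(1) = -0.716 < 0.
Newton–Raphson from ψ = 0.31:
  ψ = 0.310: g = 0.0613, g' = -0.851 → ψ = 0.382
  ψ = 0.382: g = 0.0008, g' = -0.832 → ψ = 0.383
Converged at ψ = 0.383.
Compositions from xᵢ = zᵢ/(1+ψ(Kᵢ−1)), yᵢ = Kᵢxᵢ:
  diethyl ether: x = 0.158, y = 0.393
  n-pentane: x = 0.150, y = 0.370
  1-propanol: x = 0.258, y = 0.098
  n-heptane: x = 0.434, y = 0.139

x_1-propanol = 0.258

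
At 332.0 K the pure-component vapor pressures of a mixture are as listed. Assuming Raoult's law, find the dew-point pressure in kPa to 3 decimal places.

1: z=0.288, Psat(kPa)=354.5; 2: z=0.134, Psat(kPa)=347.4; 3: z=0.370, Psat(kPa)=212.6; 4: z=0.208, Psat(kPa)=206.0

Pdew = 253.280 kPa

At the dew point ψ → 1, so Σzᵢ/Kᵢ = 1 with Kᵢ = Pᵢˢᵃᵗ/P ⇒ 1/P = Σzᵢ/Pᵢˢᵃᵗ.
1/P = 0.288/354.5 + 0.134/347.4 + 0.370/212.6 + 0.208/206.0 = 0.003948 ⇒ P = 253.280 kPa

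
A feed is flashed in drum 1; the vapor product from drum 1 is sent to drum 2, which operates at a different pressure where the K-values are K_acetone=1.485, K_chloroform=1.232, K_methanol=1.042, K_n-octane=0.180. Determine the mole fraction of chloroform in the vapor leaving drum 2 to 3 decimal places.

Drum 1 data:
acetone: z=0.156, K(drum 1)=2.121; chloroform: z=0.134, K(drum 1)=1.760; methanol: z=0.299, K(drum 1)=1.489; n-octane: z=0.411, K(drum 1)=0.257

y_chloroform (drum 2) = 0.226

Drum 1:
Material balance + equilibrium reduce to Σ zᵢ(Kᵢ−1)/(1+ψ₁(Kᵢ−1)) = 0.
g(0) = ΣzᵢKᵢ − 1 = 0.118 and g(1) = 1 − Σzᵢ/Kᵢ = -0.950, so a root lies in (0, 1).
Newton iteration, ψ₁⁰ = 0.41:
  ψ₁ = 0.410: g = -0.1199, g' = -0.656 → ψ₁ = 0.227
  ψ₁ = 0.227: g = -0.0096, g' = -0.567 → ψ₁ = 0.210
Converged at ψ₁ = 0.210.
Drum-1 compositions:
  acetone: x = 0.126, y = 0.268
  chloroform: x = 0.116, y = 0.203
  methanol: x = 0.271, y = 0.404
  n-octane: x = 0.487, y = 0.125
Drum-2 feed = drum-1 vapor: z₂ = (0.2678, 0.2033, 0.4037, 0.1252).
Drum 2:
Newton–Raphson from ψ₂ = 0.67:
  ψ₂ = 0.670: g = -0.0725, g' = -0.459 → ψ₂ = 0.512
  ψ₂ = 0.512: g = -0.0142, g' = -0.300 → ψ₂ = 0.465
  ψ₂ = 0.465: g = -0.0007, g' = -0.271 → ψ₂ = 0.462
Converged at ψ₂ = 0.462.
  acetone: x = 0.219, y = 0.325
  chloroform: x = 0.184, y = 0.226
  methanol: x = 0.396, y = 0.413
  n-octane: x = 0.202, y = 0.036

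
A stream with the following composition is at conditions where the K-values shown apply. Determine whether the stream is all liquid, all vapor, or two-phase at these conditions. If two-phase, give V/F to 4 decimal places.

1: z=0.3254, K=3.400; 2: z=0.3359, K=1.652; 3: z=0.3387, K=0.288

ΣzᵢKᵢ = 1.7588; Σzᵢ/Kᵢ = 1.4751.
Both exceed 1, so a two-phase solution exists.
Iterate (Newton) starting at ψ = 0.67:
  ψ = 0.6700: g = -0.00926, g' = -0.9726 → ψ = 0.6605
  ψ = 0.6605: g = -0.00005, g' = -0.9621 → ψ = 0.6604
Converged at ψ = 0.6604.

two-phase, V/F = 0.6604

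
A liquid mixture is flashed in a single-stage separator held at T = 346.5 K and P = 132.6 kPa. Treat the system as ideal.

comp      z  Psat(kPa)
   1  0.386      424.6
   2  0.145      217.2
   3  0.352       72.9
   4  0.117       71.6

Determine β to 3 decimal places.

β = 0.871

Raoult's law: Kᵢ = Pᵢˢᵃᵗ/P = Pᵢˢᵃᵗ/132.6.
  K_1 = 424.6/132.6 = 3.20211, K_2 = 217.2/132.6 = 1.63801, K_3 = 72.9/132.6 = 0.54977, K_4 = 71.6/132.6 = 0.53997
Rachford–Rice: g(β) = Σ zᵢ(Kᵢ−1)/(1+β(Kᵢ−1)) = 0.
g(0) = ΣzᵢKᵢ − 1 = 0.730 and g(1) = 1 − Σzᵢ/Kᵢ = -0.066, so a root lies in (0, 1).
Iterate (Newton) starting at β = 0.41:
  β = 0.410: g = 0.2593, g' = -0.699 → β = 0.781
  β = 0.781: g = 0.0458, g' = -0.509 → β = 0.871
Converged at β = 0.871.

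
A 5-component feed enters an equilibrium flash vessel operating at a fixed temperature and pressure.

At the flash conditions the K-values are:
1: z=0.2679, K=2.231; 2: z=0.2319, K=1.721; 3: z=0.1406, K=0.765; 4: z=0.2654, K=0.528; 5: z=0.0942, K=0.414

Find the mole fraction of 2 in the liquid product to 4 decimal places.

x_2 = 0.1602

Newton–Raphson from V/F = 0.5:
  V/F = 0.5000: g = 0.04755, g' = -0.3967 → V/F = 0.6199
  V/F = 0.6199: g = 0.00016, g' = -0.3968 → V/F = 0.6203
Converged at V/F = 0.6203.
Compositions from xᵢ = zᵢ/(1+V/F(Kᵢ−1)), yᵢ = Kᵢxᵢ:
  1: x = 0.1519, y = 0.3389
  2: x = 0.1602, y = 0.2758
  3: x = 0.1646, y = 0.1259
  4: x = 0.3753, y = 0.1981
  5: x = 0.1480, y = 0.0613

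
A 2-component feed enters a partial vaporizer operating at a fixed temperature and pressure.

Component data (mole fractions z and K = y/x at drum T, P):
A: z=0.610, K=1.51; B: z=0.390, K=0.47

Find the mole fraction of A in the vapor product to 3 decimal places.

Let ψ = V/F and solve Σ zᵢ(Kᵢ−1)/(1+ψ(Kᵢ−1)) = 0.
Feasibility: ΣzᵢKᵢ = 1.104, Σzᵢ/Kᵢ = 1.234 — both > 1, two phases present.
Binary case is linear: z₁(K₁−1)(1+ψ(K₂−1)) + z₂(K₂−1)(1+ψ(K₁−1)) = 0
⇒ ψ = [z₁(K₁−1)+z₂(K₂−1)] / [−(K₁−1)(K₂−1)] = 0.1044/0.2703 = 0.386
Compositions from xᵢ = zᵢ/(1+ψ(Kᵢ−1)), yᵢ = Kᵢxᵢ:
  A: x = 0.510, y = 0.770
  B: x = 0.490, y = 0.230

y_A = 0.770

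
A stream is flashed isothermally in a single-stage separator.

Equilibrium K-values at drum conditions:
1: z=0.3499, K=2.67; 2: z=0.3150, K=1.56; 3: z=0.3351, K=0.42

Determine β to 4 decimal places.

β = 0.8150

Newton–Raphson from β = 0.38:
  β = 0.3800: g = 0.25362, g' = -0.6179 → β = 0.7905
  β = 0.7905: g = 0.01521, g' = -0.6132 → β = 0.8153
  β = 0.8153: g = -0.00017, g' = -0.6272 → β = 0.8150
Converged at β = 0.8150.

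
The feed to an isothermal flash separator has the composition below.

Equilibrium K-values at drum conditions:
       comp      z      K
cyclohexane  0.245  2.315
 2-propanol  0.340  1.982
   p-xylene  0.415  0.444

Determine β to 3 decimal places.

β = 0.679

Material balance + equilibrium reduce to Σ zᵢ(Kᵢ−1)/(1+β(Kᵢ−1)) = 0.
Check two-phase: ΣzᵢKᵢ = 1.425 > 1 and Σzᵢ/Kᵢ = 1.212 > 1, so g(0) = 0.425 > 0 and g(1) = -0.212 < 0.
Newton iteration, β⁰ = 0.5:
  β = 0.500: g = 0.0987, g' = -0.548 → β = 0.680
  β = 0.680: g = -0.0009, g' = -0.568 → β = 0.679
Converged at β = 0.679.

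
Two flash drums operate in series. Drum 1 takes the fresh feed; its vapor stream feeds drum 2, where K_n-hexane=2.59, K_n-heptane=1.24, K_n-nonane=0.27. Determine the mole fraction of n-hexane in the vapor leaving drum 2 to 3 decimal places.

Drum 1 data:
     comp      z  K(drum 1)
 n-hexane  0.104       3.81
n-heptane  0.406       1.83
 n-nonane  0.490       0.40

Drum 1:
Material balance + equilibrium reduce to Σ zᵢ(Kᵢ−1)/(1+ψ₁(Kᵢ−1)) = 0.
Check two-phase: ΣzᵢKᵢ = 1.335 > 1 and Σzᵢ/Kᵢ = 1.474 > 1, so g(0) = 0.335 > 0 and g(1) = -0.474 < 0.
Newton–Raphson from ψ₁ = 0.42:
  ψ₁ = 0.420: g = -0.0091, g' = -0.642 → ψ₁ = 0.406
Converged at ψ₁ = 0.406.
Drum-1 compositions:
  n-hexane: x = 0.049, y = 0.185
  n-heptane: x = 0.304, y = 0.556
  n-nonane: x = 0.648, y = 0.259
Drum-2 feed = drum-1 vapor: z₂ = (0.1851, 0.5558, 0.2591).
Drum 2:
Material balance + equilibrium reduce to Σ zᵢ(Kᵢ−1)/(1+ψ₂(Kᵢ−1)) = 0.
Feasibility: ΣzᵢKᵢ = 1.239, Σzᵢ/Kᵢ = 1.479 — both > 1, two phases present.
Newton–Raphson from ψ₂ = 0.5:
  ψ₂ = 0.500: g = -0.0148, g' = -0.513 → ψ₂ = 0.471
Converged at ψ₂ = 0.471.
  n-hexane: x = 0.106, y = 0.274
  n-heptane: x = 0.499, y = 0.619
  n-nonane: x = 0.395, y = 0.107

y_n-hexane (drum 2) = 0.274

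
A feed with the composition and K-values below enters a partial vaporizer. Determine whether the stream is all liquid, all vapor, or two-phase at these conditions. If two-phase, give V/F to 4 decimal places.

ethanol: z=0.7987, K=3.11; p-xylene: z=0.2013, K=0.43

ΣzᵢKᵢ = 2.5705; Σzᵢ/Kᵢ = 0.7250.
Since Σzᵢ/Kᵢ < 1 the mixture is above its dew point — single vapor phase.

all vapor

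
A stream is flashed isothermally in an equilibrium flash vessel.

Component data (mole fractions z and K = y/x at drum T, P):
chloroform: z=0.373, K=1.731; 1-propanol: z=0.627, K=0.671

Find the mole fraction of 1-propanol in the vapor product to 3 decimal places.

y_1-propanol = 0.463

Binary case is linear: z₁(K₁−1)(1+β(K₂−1)) + z₂(K₂−1)(1+β(K₁−1)) = 0
⇒ β = [z₁(K₁−1)+z₂(K₂−1)] / [−(K₁−1)(K₂−1)] = 0.0664/0.2405 = 0.276
Compositions from xᵢ = zᵢ/(1+β(Kᵢ−1)), yᵢ = Kᵢxᵢ:
  chloroform: x = 0.310, y = 0.537
  1-propanol: x = 0.690, y = 0.463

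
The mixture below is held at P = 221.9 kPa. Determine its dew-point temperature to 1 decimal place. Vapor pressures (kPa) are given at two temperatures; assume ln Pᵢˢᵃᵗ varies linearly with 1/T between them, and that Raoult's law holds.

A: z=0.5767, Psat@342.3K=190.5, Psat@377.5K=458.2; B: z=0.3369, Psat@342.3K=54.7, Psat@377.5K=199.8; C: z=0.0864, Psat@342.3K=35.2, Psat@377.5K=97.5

T = 371.8 K

Dew-point temperature: Σzᵢ·P/Pᵢˢᵃᵗ(T) = 1. Interpolate ln Pᵢˢᵃᵗ = aᵢ + bᵢ/T.
  T = 342.3 K: ΣzᵢP/Pᵢˢᵃᵗ = 2.5831
  T = 377.5 K: ΣzᵢP/Pᵢˢᵃᵗ = 0.8501
  T = 359.9 K: ΣzᵢP/Pᵢˢᵃᵗ = 1.4360
  T = 368.7 K: ΣzᵢP/Pᵢˢᵃᵗ = 1.0969
  T = 373.1 K: ΣzᵢP/Pᵢˢᵃᵗ = 0.9640
  T = 370.9 K: ΣzᵢP/Pᵢˢᵃᵗ = 1.0278
  T = 372.0 K: ΣzᵢP/Pᵢˢᵃᵗ = 0.9953
Interpolating between 370.9 K and 372.0 K gives T ≈ 371.8 K.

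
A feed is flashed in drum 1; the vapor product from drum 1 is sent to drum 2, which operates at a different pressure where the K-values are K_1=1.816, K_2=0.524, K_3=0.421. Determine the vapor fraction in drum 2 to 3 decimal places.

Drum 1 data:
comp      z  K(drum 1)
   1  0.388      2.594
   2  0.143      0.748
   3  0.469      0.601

Drum 1:
Material balance + equilibrium reduce to Σ zᵢ(Kᵢ−1)/(1+ψ₁(Kᵢ−1)) = 0.
Feasibility: ΣzᵢKᵢ = 1.395, Σzᵢ/Kᵢ = 1.121 — both > 1, two phases present.
Newton–Raphson from ψ₁ = 0.5:
  ψ₁ = 0.500: g = 0.0692, g' = -0.434 → ψ₁ = 0.659
  ψ₁ = 0.659: g = 0.0043, g' = -0.385 → ψ₁ = 0.671
Converged at ψ₁ = 0.671.
Drum-1 compositions:
  1: x = 0.188, y = 0.486
  2: x = 0.172, y = 0.129
  3: x = 0.640, y = 0.385
Drum-2 feed = drum-1 vapor: z₂ = (0.4864, 0.1287, 0.3849).
Drum 2:
Let ψ₂ = V/F and solve Σ zᵢ(Kᵢ−1)/(1+ψ₂(Kᵢ−1)) = 0.
g(0) = ΣzᵢKᵢ − 1 = 0.113 and g(1) = 1 − Σzᵢ/Kᵢ = -0.428, so a root lies in (0, 1).
Newton–Raphson from ψ₂ = 0.5:
  ψ₂ = 0.500: g = -0.1122, g' = -0.469 → ψ₂ = 0.261
  ψ₂ = 0.261: g = -0.0052, g' = -0.437 → ψ₂ = 0.249
Converged at ψ₂ = 0.249.
  1: x = 0.404, y = 0.734
  2: x = 0.146, y = 0.077
  3: x = 0.450, y = 0.189

V/F (drum 2) = 0.249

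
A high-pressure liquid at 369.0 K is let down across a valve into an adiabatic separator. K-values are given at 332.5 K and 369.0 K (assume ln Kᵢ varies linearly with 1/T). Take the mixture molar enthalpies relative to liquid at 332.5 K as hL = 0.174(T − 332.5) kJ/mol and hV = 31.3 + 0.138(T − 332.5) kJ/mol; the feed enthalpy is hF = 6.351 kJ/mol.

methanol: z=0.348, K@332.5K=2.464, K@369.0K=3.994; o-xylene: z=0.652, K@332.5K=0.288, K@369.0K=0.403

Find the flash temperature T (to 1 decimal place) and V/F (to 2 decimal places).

Adiabatic flash: solve Rachford–Rice at each trial T, then check hF = ψ·hV(T) + (1−ψ)·hL(T).
  T = 332.5 K: K = (2.464, 0.288), RR gives ψ = 0.043, H_out = 1.359 kJ/mol
  T = 369.0 K: K = (3.994, 0.403), RR gives ψ = 0.365, H_out = 17.300 kJ/mol
  T = 350.8 K: K = (3.179, 0.344), RR gives ψ = 0.231, H_out = 10.266 kJ/mol
  T = 341.6 K: K = (2.806, 0.315), RR gives ψ = 0.147, H_out = 6.145 kJ/mol
  T = 346.2 K: K = (2.989, 0.329), RR gives ψ = 0.191, H_out = 8.274 kJ/mol
  T = 343.9 K: K = (2.897, 0.322), RR gives ψ = 0.170, H_out = 7.229 kJ/mol
Linear interpolation between T = 341.6 (H_out = 6.145) and T = 343.9 (H_out = 7.229) on hF = 6.351 gives T ≈ 342.0 K, at which ψ = 0.15.

T = 342.0 K, V/F = 0.15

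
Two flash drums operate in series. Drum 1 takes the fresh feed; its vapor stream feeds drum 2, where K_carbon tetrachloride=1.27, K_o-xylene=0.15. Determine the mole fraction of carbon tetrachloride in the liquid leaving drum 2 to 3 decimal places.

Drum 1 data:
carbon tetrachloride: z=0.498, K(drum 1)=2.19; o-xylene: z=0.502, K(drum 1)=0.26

x_carbon tetrachloride (drum 2) = 0.759

Drum 1:
Rachford–Rice: g(ψ₁) = Σ zᵢ(Kᵢ−1)/(1+ψ₁(Kᵢ−1)) = 0.
Check two-phase: ΣzᵢKᵢ = 1.221 > 1 and Σzᵢ/Kᵢ = 2.158 > 1, so g(0) = 0.221 > 0 and g(1) = -1.158 < 0.
Binary case is linear: z₁(K₁−1)(1+ψ₁(K₂−1)) + z₂(K₂−1)(1+ψ₁(K₁−1)) = 0
⇒ ψ₁ = [z₁(K₁−1)+z₂(K₂−1)] / [−(K₁−1)(K₂−1)] = 0.2211/0.8806 = 0.251
Drum-1 compositions:
  carbon tetrachloride: x = 0.383, y = 0.840
  o-xylene: x = 0.617, y = 0.160
Drum-2 feed = drum-1 vapor: z₂ = (0.8397, 0.1603).
Drum 2:
Let ψ₂ = V/F and solve Σ zᵢ(Kᵢ−1)/(1+ψ₂(Kᵢ−1)) = 0.
Feasibility: ΣzᵢKᵢ = 1.090, Σzᵢ/Kᵢ = 1.730 — both > 1, two phases present.
Binary case is linear: z₁(K₁−1)(1+ψ₂(K₂−1)) + z₂(K₂−1)(1+ψ₂(K₁−1)) = 0
⇒ ψ₂ = [z₁(K₁−1)+z₂(K₂−1)] / [−(K₁−1)(K₂−1)] = 0.0905/0.2295 = 0.394
  carbon tetrachloride: x = 0.759, y = 0.964
  o-xylene: x = 0.241, y = 0.036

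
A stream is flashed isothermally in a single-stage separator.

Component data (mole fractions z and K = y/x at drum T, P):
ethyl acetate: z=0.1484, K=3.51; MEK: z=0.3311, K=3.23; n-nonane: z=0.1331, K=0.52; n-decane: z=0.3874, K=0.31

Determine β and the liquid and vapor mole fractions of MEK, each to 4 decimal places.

Material balance + equilibrium reduce to Σ zᵢ(Kᵢ−1)/(1+β(Kᵢ−1)) = 0.
g(0) = ΣzᵢKᵢ − 1 = 0.7796 and g(1) = 1 − Σzᵢ/Kᵢ = -0.6504, so a root lies in (0, 1).
Newton–Raphson from β = 0.53:
  β = 0.5300: g = -0.00886, g' = -1.0316 → β = 0.5214
Converged at β = 0.5214.
Compositions from xᵢ = zᵢ/(1+β(Kᵢ−1)), yᵢ = Kᵢxᵢ:
  ethyl acetate: x = 0.0643, y = 0.2256
  MEK: x = 0.1531, y = 0.4945
  n-nonane: x = 0.1775, y = 0.0923
  n-decane: x = 0.6051, y = 0.1876

β = 0.5214, x_MEK = 0.1531, y_MEK = 0.4945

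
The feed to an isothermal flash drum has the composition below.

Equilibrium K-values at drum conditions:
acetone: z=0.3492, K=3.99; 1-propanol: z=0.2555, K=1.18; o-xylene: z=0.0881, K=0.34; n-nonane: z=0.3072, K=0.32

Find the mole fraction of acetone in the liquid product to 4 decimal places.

Material balance + equilibrium reduce to Σ zᵢ(Kᵢ−1)/(1+β(Kᵢ−1)) = 0.
Check two-phase: ΣzᵢKᵢ = 1.8231 > 1 and Σzᵢ/Kᵢ = 1.5232 > 1, so g(0) = 0.8231 > 0 and g(1) = -0.5232 < 0.
Newton–Raphson from β = 0.5:
  β = 0.5000: g = 0.05738, g' = -0.9201 → β = 0.5624
  β = 0.5624: g = 0.00043, g' = -0.9105 → β = 0.5628
Converged at β = 0.5628.
Compositions from xᵢ = zᵢ/(1+β(Kᵢ−1)), yᵢ = Kᵢxᵢ:
  acetone: x = 0.1302, y = 0.5193
  1-propanol: x = 0.2320, y = 0.2738
  o-xylene: x = 0.1402, y = 0.0477
  n-nonane: x = 0.4977, y = 0.1593

x_acetone = 0.1302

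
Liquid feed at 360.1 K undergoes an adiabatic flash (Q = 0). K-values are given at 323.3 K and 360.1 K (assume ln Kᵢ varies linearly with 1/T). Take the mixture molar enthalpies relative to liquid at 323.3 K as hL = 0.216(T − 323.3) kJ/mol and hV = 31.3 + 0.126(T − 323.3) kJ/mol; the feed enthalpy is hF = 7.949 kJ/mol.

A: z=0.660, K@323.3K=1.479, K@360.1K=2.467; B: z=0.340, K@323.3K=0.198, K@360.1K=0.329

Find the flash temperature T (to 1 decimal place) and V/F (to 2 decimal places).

T = 326.9 K, V/F = 0.23

Adiabatic flash: solve Rachford–Rice at each trial T, then check hF = ψ·hV(T) + (1−ψ)·hL(T).
  T = 323.3 K: K = (1.479, 0.198), RR gives ψ = 0.113, H_out = 3.541 kJ/mol
  T = 360.1 K: K = (2.467, 0.329), RR gives ψ = 0.752, H_out = 28.991 kJ/mol
  T = 341.7 K: K = (1.937, 0.259), RR gives ψ = 0.527, H_out = 19.608 kJ/mol
  T = 332.5 K: K = (1.699, 0.227), RR gives ψ = 0.367, H_out = 13.184 kJ/mol
  T = 327.9 K: K = (1.587, 0.212), RR gives ψ = 0.258, H_out = 8.971 kJ/mol
  T = 325.6 K: K = (1.532, 0.205), RR gives ψ = 0.191, H_out = 6.450 kJ/mol
  T = 326.8 K: K = (1.560, 0.209), RR gives ψ = 0.228, H_out = 7.807 kJ/mol
Linear interpolation between T = 326.8 (H_out = 7.807) and T = 327.9 (H_out = 8.971) on hF = 7.949 gives T ≈ 326.9 K, at which ψ = 0.23.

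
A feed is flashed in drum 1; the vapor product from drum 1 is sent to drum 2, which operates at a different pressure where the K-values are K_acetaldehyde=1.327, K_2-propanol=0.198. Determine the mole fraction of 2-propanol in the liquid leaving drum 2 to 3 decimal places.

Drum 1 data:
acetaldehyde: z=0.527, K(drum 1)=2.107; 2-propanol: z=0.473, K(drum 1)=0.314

Drum 1:
Let ψ₁ = V/F and solve Σ zᵢ(Kᵢ−1)/(1+ψ₁(Kᵢ−1)) = 0.
Check two-phase: ΣzᵢKᵢ = 1.259 > 1 and Σzᵢ/Kᵢ = 1.756 > 1, so g(0) = 0.259 > 0 and g(1) = -0.756 < 0.
Binary case is linear: z₁(K₁−1)(1+ψ₁(K₂−1)) + z₂(K₂−1)(1+ψ₁(K₁−1)) = 0
⇒ ψ₁ = [z₁(K₁−1)+z₂(K₂−1)] / [−(K₁−1)(K₂−1)] = 0.2589/0.7594 = 0.341
Drum-1 compositions:
  acetaldehyde: x = 0.383, y = 0.806
  2-propanol: x = 0.617, y = 0.194
Drum-2 feed = drum-1 vapor: z₂ = (0.8061, 0.1939).
Drum 2:
Material balance + equilibrium reduce to Σ zᵢ(Kᵢ−1)/(1+ψ₂(Kᵢ−1)) = 0.
Feasibility: ΣzᵢKᵢ = 1.108, Σzᵢ/Kᵢ = 1.587 — both > 1, two phases present.
Binary case is linear: z₁(K₁−1)(1+ψ₂(K₂−1)) + z₂(K₂−1)(1+ψ₂(K₁−1)) = 0
⇒ ψ₂ = [z₁(K₁−1)+z₂(K₂−1)] / [−(K₁−1)(K₂−1)] = 0.1081/0.2623 = 0.412
  acetaldehyde: x = 0.710, y = 0.943
  2-propanol: x = 0.290, y = 0.057

x_2-propanol (drum 2) = 0.290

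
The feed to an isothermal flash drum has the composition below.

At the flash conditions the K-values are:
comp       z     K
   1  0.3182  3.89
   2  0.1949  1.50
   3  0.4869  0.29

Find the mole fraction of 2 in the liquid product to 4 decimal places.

x_2 = 0.1609

Let β = V/F and solve Σ zᵢ(Kᵢ−1)/(1+β(Kᵢ−1)) = 0.
Feasibility: ΣzᵢKᵢ = 1.6713, Σzᵢ/Kᵢ = 1.8907 — both > 1, two phases present.
Newton–Raphson from β = 0.5:
  β = 0.5000: g = -0.08189, g' = -1.0657 → β = 0.4232
  β = 0.4232: g = -0.00005, g' = -1.0726 → β = 0.4231
Converged at β = 0.4231.
Compositions from xᵢ = zᵢ/(1+β(Kᵢ−1)), yᵢ = Kᵢxᵢ:
  1: x = 0.1432, y = 0.5569
  2: x = 0.1609, y = 0.2413
  3: x = 0.6960, y = 0.2018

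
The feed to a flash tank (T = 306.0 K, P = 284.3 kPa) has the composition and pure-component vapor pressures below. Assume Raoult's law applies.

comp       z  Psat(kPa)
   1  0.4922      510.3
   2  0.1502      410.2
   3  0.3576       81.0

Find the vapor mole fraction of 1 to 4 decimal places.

y_1 = 0.6738

Raoult's law: Kᵢ = Pᵢˢᵃᵗ/P = Pᵢˢᵃᵗ/284.3.
  K_1 = 510.3/284.3 = 1.794935, K_2 = 410.2/284.3 = 1.442842, K_3 = 81.0/284.3 = 0.284910
Material balance + equilibrium reduce to Σ zᵢ(Kᵢ−1)/(1+V/F(Kᵢ−1)) = 0.
Check two-phase: ΣzᵢKᵢ = 1.2021 > 1 and Σzᵢ/Kᵢ = 1.6334 > 1, so g(0) = 0.2021 > 0 and g(1) = -0.6334 < 0.
Newton–Raphson from V/F = 0.5:
  V/F = 0.5000: g = -0.06359, g' = -0.6220 → V/F = 0.3978
  V/F = 0.3978: g = -0.00354, g' = -0.5580 → V/F = 0.3914
Converged at V/F = 0.3914.
Compositions from xᵢ = zᵢ/(1+V/F(Kᵢ−1)), yᵢ = Kᵢxᵢ:
  1: x = 0.3754, y = 0.6738
  2: x = 0.1280, y = 0.1847
  3: x = 0.4966, y = 0.1415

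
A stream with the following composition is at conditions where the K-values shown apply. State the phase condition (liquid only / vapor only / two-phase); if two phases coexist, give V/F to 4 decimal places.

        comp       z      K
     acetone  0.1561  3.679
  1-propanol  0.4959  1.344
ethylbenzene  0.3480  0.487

two-phase, V/F = 0.7110

ΣzᵢKᵢ = 1.4103; Σzᵢ/Kᵢ = 1.1260.
Both exceed 1, so a two-phase solution exists.
Let ψ = V/F and solve Σ zᵢ(Kᵢ−1)/(1+ψ(Kᵢ−1)) = 0.
Iterate (Newton) starting at ψ = 0.54:
  ψ = 0.5400: g = 0.06786, g' = -0.4041 → ψ = 0.7079
  ψ = 0.7079: g = 0.00123, g' = -0.3973 → ψ = 0.7110
Converged at ψ = 0.7110.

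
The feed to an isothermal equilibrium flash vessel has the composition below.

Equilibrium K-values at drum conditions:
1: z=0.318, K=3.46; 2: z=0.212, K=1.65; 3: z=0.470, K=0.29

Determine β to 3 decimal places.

Rachford–Rice: g(β) = Σ zᵢ(Kᵢ−1)/(1+β(Kᵢ−1)) = 0.
Feasibility: ΣzᵢKᵢ = 1.586, Σzᵢ/Kᵢ = 1.841 — both > 1, two phases present.
Newton iteration, β⁰ = 0.5:
  β = 0.500: g = -0.0626, g' = -1.007 → β = 0.438
Converged at β = 0.438.

β = 0.438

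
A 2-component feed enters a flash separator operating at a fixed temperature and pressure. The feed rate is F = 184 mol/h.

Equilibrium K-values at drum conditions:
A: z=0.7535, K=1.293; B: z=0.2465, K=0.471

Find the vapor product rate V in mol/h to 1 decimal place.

V = 107.3 mol/h

Material balance + equilibrium reduce to Σ zᵢ(Kᵢ−1)/(1+β(Kᵢ−1)) = 0.
g(0) = ΣzᵢKᵢ − 1 = 0.0904 and g(1) = 1 − Σzᵢ/Kᵢ = -0.1061, so a root lies in (0, 1).
Newton–Raphson from β = 0.42:
  β = 0.4200: g = 0.02894, g' = -0.1653 → β = 0.5951
  β = 0.5951: g = -0.00231, g' = -0.1938 → β = 0.5832
  β = 0.5832: g = -0.00001, g' = -0.1914 → β = 0.5831
Converged at β = 0.5831.
Then V = β·F = 0.5831·184 = 107.3 mol/h and L = F − V = 76.7 mol/h.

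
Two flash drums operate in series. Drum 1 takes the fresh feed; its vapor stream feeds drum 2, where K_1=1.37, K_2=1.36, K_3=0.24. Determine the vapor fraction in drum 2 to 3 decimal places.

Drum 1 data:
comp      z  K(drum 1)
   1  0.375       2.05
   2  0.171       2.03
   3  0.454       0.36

V/F (drum 2) = 0.414

Drum 1:
Let ψ₁ = V/F and solve Σ zᵢ(Kᵢ−1)/(1+ψ₁(Kᵢ−1)) = 0.
Check two-phase: ΣzᵢKᵢ = 1.279 > 1 and Σzᵢ/Kᵢ = 1.528 > 1, so g(0) = 0.279 > 0 and g(1) = -0.528 < 0.
Iterate (Newton) starting at ψ₁ = 0.67:
  ψ₁ = 0.670: g = -0.1733, g' = -0.776 → ψ₁ = 0.447
  ψ₁ = 0.447: g = -0.0182, g' = -0.641 → ψ₁ = 0.418
Converged at ψ₁ = 0.418.
Drum-1 compositions:
  1: x = 0.261, y = 0.534
  2: x = 0.120, y = 0.243
  3: x = 0.620, y = 0.223
Drum-2 feed = drum-1 vapor: z₂ = (0.5342, 0.2426, 0.2232).
Drum 2:
Material balance + equilibrium reduce to Σ zᵢ(Kᵢ−1)/(1+ψ₂(Kᵢ−1)) = 0.
g(0) = ΣzᵢKᵢ − 1 = 0.115 and g(1) = 1 − Σzᵢ/Kᵢ = -0.498, so a root lies in (0, 1).
Newton iteration, ψ₂⁰ = 0.5:
  ψ₂ = 0.500: g = -0.0327, g' = -0.410 → ψ₂ = 0.420
  ψ₂ = 0.420: g = -0.0022, g' = -0.357 → ψ₂ = 0.414
Converged at ψ₂ = 0.414.
  1: x = 0.463, y = 0.635
  2: x = 0.211, y = 0.287
  3: x = 0.326, y = 0.078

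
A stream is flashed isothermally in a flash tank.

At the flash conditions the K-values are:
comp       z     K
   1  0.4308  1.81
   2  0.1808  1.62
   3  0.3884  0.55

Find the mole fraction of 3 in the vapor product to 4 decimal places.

Material balance + equilibrium reduce to Σ zᵢ(Kᵢ−1)/(1+β(Kᵢ−1)) = 0.
g(0) = ΣzᵢKᵢ − 1 = 0.2863 and g(1) = 1 − Σzᵢ/Kᵢ = -0.0558, so a root lies in (0, 1).
Newton–Raphson from β = 0.5:
  β = 0.5000: g = 0.10841, g' = -0.3146 → β = 0.8446
  β = 0.8446: g = -0.00115, g' = -0.3342 → β = 0.8411
Converged at β = 0.8411.
Compositions from xᵢ = zᵢ/(1+β(Kᵢ−1)), yᵢ = Kᵢxᵢ:
  1: x = 0.2562, y = 0.4638
  2: x = 0.1188, y = 0.1925
  3: x = 0.6249, y = 0.3437

y_3 = 0.3437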